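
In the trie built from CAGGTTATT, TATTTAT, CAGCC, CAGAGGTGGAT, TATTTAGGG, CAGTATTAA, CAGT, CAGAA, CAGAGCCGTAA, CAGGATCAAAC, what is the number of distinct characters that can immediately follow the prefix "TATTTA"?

Follow the path "TATTTA" to its node, then look at its outgoing edges.
Distinct next characters after "TATTTA": G, T.
That node has 2 child edges.

2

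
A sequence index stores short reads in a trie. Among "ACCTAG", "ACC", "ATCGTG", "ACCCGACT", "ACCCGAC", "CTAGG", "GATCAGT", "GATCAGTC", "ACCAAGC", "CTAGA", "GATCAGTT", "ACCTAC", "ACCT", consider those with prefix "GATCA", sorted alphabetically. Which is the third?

GATCAGTT

DFS of the "GATCA" subtree visits, in order: "GATCAGT", "GATCAGTC", "GATCAGTT"
Position 3: GATCAGTT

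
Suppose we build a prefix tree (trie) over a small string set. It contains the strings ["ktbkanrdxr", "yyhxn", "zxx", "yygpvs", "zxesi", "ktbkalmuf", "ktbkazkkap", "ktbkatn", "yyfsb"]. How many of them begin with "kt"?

Walk to "kt"; the words in its subtree are exactly those with that prefix.
Words under "kt": ktbkalmuf, ktbkanrdxr, ktbkatn, ktbkazkkap
Count: 4

4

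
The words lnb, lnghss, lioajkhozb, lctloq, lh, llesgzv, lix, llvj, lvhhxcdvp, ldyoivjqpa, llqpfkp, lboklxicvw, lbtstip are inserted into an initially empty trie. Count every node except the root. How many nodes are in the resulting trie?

Count nodes per top-level branch (shared prefixes stored once):
  'l'-branch (lboklxicvw, lbtstip, lctloq, ldyoivjqpa, lh, lioajkhozb, lix, llesgzv, llqpfkp, llvj, lnb, lnghss, lvhhxcdvp): 67 nodes
Sum: 67

67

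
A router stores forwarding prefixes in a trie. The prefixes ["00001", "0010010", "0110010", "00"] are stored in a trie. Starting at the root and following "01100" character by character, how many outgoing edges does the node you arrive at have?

1

Follow the path "01100" to its node, then look at its outgoing edges.
Distinct next characters after "01100": 1.
That node has 1 child edge.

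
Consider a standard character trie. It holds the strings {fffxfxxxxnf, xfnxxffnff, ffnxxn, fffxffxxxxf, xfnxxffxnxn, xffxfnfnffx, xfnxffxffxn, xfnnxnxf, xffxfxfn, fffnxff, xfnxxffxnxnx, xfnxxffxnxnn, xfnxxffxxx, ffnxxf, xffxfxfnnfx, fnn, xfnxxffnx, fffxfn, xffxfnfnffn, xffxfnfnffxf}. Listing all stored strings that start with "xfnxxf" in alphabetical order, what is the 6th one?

Filter for "xfnxxf…" and sort: "xfnxxffnff", "xfnxxffnx", "xfnxxffxnxn", "xfnxxffxnxnn", "xfnxxffxnxnx", "xfnxxffxxx"
Position 6: xfnxxffxxx

xfnxxffxxx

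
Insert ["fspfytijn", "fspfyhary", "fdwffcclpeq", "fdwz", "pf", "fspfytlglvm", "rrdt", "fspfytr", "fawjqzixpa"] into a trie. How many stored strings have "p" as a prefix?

1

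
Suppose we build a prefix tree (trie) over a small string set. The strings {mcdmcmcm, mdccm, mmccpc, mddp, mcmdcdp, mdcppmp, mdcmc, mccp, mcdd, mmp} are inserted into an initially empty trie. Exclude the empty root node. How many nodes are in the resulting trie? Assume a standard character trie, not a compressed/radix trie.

Insert word by word; a character creates a node only if that edge doesn't already exist:
  "mcdmcmcm" → 8 new (m, c, d, m, c, m, c, m)
  "mdccm" → prefix "m" already present; 4 new (d, c, c, m)
  "mmccpc" → prefix "m" already present; 5 new (m, c, c, p, c)
  "mddp" → prefix "md" already present; 2 new (d, p)
  "mcmdcdp" → prefix "mc" already present; 5 new (m, d, c, d, p)
  "mdcppmp" → prefix "mdc" already present; 4 new (p, p, m, p)
  "mdcmc" → prefix "mdc" already present; 2 new (m, c)
  "mccp" → prefix "mc" already present; 2 new (c, p)
  "mcdd" → prefix "mcd" already present; 1 new (d)
  "mmp" → prefix "mm" already present; 1 new (p)
Total nodes = 8 + 4 + 5 + 2 + 5 + 4 + 2 + 2 + 1 + 1 = 34

34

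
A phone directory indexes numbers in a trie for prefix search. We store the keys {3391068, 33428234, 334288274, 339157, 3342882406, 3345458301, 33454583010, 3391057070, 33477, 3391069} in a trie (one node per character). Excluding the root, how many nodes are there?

Trie structure (* marks end of a word):
(root)
└─ 3
   └─ 3
      ├─ 4
      │  ├─ 2
      │  │  └─ 8
      │  │     ├─ 2
      │  │     │  └─ 3
      │  │     │     └─ 4 *
      │  │     └─ 8
      │  │        └─ 2
      │  │           ├─ 4
      │  │           │  └─ 0
      │  │           │     └─ 6 *
      │  │           └─ 7
      │  │              └─ 4 *
      │  ├─ 5
      │  │  └─ 4
      │  │     └─ 5
      │  │        └─ 8
      │  │           └─ 3
      │  │              └─ 0
      │  │                 └─ 1 *
      │  │                    └─ 0 *
      │  └─ 7
      │     └─ 7 *
      └─ 9
         └─ 1
            ├─ 0
            │  ├─ 5
            │  │  └─ 7
            │  │     └─ 0
            │  │        └─ 7
            │  │           └─ 0 *
            │  └─ 6
            │     ├─ 8 *
            │     └─ 9 *
            └─ 5
               └─ 7 *
Counting every labelled node above: 38.

38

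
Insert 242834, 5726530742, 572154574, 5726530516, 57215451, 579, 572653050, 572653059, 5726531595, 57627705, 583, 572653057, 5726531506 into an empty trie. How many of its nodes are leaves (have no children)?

13

A leaf is a node with no children — equivalently, the end of a word that is not a proper prefix of any other stored word.
Those words: "242834", "57215451", "572154574", "572653050", "5726530516", "572653057", "572653059", "5726530742", "5726531506", "5726531595", "57627705", "579", "583"
Leaf count: 13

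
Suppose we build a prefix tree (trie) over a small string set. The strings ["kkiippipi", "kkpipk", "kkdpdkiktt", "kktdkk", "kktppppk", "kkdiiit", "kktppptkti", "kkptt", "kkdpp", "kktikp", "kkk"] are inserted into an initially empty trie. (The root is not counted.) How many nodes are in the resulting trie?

45

For each word, the new-node count is its length minus the longest prefix already in the trie:
  "kkiippipi" → 9 new (k, k, i, i, p, p, i, p, i)
  "kkpipk" → prefix "kk" already present; 4 new (p, i, p, k)
  "kkdpdkiktt" → prefix "kk" already present; 8 new (d, p, d, k, i, k, t, t)
  "kktdkk" → prefix "kk" already present; 4 new (t, d, k, k)
  "kktppppk" → prefix "kkt" already present; 5 new (p, p, p, p, k)
  "kkdiiit" → prefix "kkd" already present; 4 new (i, i, i, t)
  "kktppptkti" → prefix "kktppp" already present; 4 new (t, k, t, i)
  "kkptt" → prefix "kkp" already present; 2 new (t, t)
  "kkdpp" → prefix "kkdp" already present; 1 new (p)
  "kktikp" → prefix "kkt" already present; 3 new (i, k, p)
  "kkk" → prefix "kk" already present; 1 new (k)
Total nodes = 9 + 4 + 8 + 4 + 5 + 4 + 4 + 2 + 1 + 3 + 1 = 45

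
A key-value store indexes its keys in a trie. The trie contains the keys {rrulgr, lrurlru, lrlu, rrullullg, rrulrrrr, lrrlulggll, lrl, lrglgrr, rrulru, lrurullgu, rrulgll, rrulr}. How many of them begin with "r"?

Walk to "r"; the words in its subtree are exactly those with that prefix.
Matches: "rrulgll", "rrulgr", "rrullullg", "rrulr", "rrulrrrr", "rrulru"
Count: 6

6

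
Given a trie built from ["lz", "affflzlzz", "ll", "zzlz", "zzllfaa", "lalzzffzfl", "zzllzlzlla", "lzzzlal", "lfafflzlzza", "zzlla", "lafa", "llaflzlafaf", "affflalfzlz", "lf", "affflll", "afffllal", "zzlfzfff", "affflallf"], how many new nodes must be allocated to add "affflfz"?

2

"afffl" is already a path in the trie; the remaining "fz" must be added.
So 7 − 5 = 2 new nodes.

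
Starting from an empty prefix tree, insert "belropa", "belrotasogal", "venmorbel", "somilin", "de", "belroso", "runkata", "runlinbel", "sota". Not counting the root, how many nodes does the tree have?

49

Count nodes per top-level branch (shared prefixes stored once):
  'b'-branch (belropa, belroso, belrotasogal): 16 nodes
  'd'-branch (de): 2 nodes
  'r'-branch (runkata, runlinbel): 13 nodes
  's'-branch (somilin, sota): 9 nodes
  'v'-branch (venmorbel): 9 nodes
Sum: 49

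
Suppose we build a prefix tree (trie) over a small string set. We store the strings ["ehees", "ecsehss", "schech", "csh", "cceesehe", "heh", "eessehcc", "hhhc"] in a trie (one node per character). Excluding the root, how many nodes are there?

Count nodes per top-level branch (shared prefixes stored once):
  'c'-branch (cceesehe, csh): 10 nodes
  'e'-branch (ecsehss, eessehcc, ehees): 18 nodes
  'h'-branch (heh, hhhc): 6 nodes
  's'-branch (schech): 6 nodes
Sum: 40

40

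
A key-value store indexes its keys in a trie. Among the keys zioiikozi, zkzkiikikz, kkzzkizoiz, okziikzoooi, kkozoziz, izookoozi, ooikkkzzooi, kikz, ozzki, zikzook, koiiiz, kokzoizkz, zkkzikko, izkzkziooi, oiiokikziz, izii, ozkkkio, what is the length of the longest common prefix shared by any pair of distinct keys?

The deepest shared node is where two words last agree before diverging.
"izii" and "izkzkziooi" agree on "iz" (2 characters) before diverging; nothing deeper is shared.
Longest shared-prefix length: 2

2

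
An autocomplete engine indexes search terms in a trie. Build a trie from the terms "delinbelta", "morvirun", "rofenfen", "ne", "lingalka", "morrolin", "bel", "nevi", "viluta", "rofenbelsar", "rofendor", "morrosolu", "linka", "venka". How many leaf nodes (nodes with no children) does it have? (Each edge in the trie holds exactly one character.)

Leaves are exactly the stored words that no other stored word extends.
Those words: "bel", "delinbelta", "lingalka", "linka", "morrolin", "morrosolu", "morvirun", "nevi", "rofenbelsar", "rofendor", "rofenfen", "venka", "viluta"
Leaf count: 13

13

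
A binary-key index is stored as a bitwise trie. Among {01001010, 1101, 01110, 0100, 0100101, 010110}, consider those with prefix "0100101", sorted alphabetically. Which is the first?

0100101

DFS of the "0100101" subtree visits, in order: "0100101", "01001010"
The 1st is 0100101.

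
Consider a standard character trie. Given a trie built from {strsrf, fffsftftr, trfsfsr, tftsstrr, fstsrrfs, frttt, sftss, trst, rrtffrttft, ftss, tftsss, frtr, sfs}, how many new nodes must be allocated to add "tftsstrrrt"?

2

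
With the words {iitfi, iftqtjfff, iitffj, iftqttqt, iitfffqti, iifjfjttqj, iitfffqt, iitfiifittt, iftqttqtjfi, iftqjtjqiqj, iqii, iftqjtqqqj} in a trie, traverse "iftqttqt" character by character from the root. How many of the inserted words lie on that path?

1

Traverse "iftqttqt" character by character; count nodes along the way that are marked as word ends.
Prefixes of the query that are stored words: "iftqttqt"
Count: 1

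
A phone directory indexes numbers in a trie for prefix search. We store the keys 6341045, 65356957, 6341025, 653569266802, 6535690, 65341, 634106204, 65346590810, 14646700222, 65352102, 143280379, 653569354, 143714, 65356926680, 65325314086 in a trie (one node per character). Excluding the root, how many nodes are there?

Insert word by word; a character creates a node only if that edge doesn't already exist:
  "6341045" → 7 new (6, 3, 4, 1, 0, 4, 5)
  "65356957" → prefix "6" already present; 7 new (5, 3, 5, 6, 9, 5, 7)
  "6341025" → prefix "63410" already present; 2 new (2, 5)
  "653569266802" → prefix "653569" already present; 6 new (2, 6, 6, 8, 0, 2)
  "6535690" → prefix "653569" already present; 1 new (0)
  "65341" → prefix "653" already present; 2 new (4, 1)
  "634106204" → prefix "63410" already present; 4 new (6, 2, 0, 4)
  "65346590810" → prefix "6534" already present; 7 new (6, 5, 9, 0, 8, 1, 0)
  "14646700222" → 11 new (1, 4, 6, 4, 6, 7, 0, 0, 2, 2, 2)
  "65352102" → prefix "6535" already present; 4 new (2, 1, 0, 2)
  "143280379" → prefix "14" already present; 7 new (3, 2, 8, 0, 3, 7, 9)
  "653569354" → prefix "653569" already present; 3 new (3, 5, 4)
  "143714" → prefix "143" already present; 3 new (7, 1, 4)
  "65356926680" → prefix "65356926680" already present; 0 new (none)
  "65325314086" → prefix "653" already present; 8 new (2, 5, 3, 1, 4, 0, 8, 6)
Total nodes = 7 + 7 + 2 + 6 + 1 + 2 + 4 + 7 + 11 + 4 + 7 + 3 + 3 + 0 + 8 = 72

72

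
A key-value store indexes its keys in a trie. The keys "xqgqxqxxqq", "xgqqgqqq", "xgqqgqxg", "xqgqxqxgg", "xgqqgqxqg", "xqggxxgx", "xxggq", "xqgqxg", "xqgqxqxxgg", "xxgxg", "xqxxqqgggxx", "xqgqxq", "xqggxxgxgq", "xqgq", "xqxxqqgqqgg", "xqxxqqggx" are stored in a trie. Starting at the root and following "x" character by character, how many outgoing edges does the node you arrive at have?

3

Follow the path "x" to its node, then look at its outgoing edges.
Characters that immediately follow "x" among the stored strings: {g, q, x}.
That node has 3 child edges.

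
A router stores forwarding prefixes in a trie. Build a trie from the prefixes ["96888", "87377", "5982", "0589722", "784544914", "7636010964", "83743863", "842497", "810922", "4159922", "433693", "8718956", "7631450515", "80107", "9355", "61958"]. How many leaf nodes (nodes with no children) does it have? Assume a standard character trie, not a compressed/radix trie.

16

Leaves are exactly the stored words that no other stored word extends.
Those words: "0589722", "4159922", "433693", "5982", "61958", "7631450515", "7636010964", "784544914", "80107", "810922", "83743863", "842497", "8718956", "87377", "9355", "96888"
Leaf count: 16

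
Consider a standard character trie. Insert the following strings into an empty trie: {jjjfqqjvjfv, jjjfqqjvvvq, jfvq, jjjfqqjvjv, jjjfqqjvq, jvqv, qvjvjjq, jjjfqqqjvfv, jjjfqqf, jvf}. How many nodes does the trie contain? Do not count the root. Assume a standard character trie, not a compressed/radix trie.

Count nodes per top-level branch (shared prefixes stored once):
  'j'-branch (jfvq, jjjfqqf, jjjfqqjvjfv, jjjfqqjvjv, jjjfqqjvq, jjjfqqjvvvq, jjjfqqqjvfv, jvf, jvqv): 29 nodes
  'q'-branch (qvjvjjq): 7 nodes
Sum: 36

36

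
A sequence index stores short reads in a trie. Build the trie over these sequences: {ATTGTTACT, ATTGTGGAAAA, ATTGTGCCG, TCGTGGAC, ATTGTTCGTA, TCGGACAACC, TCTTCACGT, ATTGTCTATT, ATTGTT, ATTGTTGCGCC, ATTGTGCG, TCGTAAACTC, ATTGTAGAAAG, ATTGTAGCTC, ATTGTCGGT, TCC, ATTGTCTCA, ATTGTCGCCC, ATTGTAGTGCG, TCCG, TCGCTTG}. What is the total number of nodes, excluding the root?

88

Insert word by word; a character creates a node only if that edge doesn't already exist:
  "ATTGTTACT" → 9 new (A, T, T, G, T, T, A, C, T)
  "ATTGTGGAAAA" → prefix "ATTGT" already present; 6 new (G, G, A, A, A, A)
  "ATTGTGCCG" → prefix "ATTGTG" already present; 3 new (C, C, G)
  "TCGTGGAC" → 8 new (T, C, G, T, G, G, A, C)
  "ATTGTTCGTA" → prefix "ATTGTT" already present; 4 new (C, G, T, A)
  "TCGGACAACC" → prefix "TCG" already present; 7 new (G, A, C, A, A, C, C)
  "TCTTCACGT" → prefix "TC" already present; 7 new (T, T, C, A, C, G, T)
  "ATTGTCTATT" → prefix "ATTGT" already present; 5 new (C, T, A, T, T)
  "ATTGTT" → prefix "ATTGTT" already present; 0 new (none)
  "ATTGTTGCGCC" → prefix "ATTGTT" already present; 5 new (G, C, G, C, C)
  "ATTGTGCG" → prefix "ATTGTGC" already present; 1 new (G)
  "TCGTAAACTC" → prefix "TCGT" already present; 6 new (A, A, A, C, T, C)
  "ATTGTAGAAAG" → prefix "ATTGT" already present; 6 new (A, G, A, A, A, G)
  "ATTGTAGCTC" → prefix "ATTGTAG" already present; 3 new (C, T, C)
  "ATTGTCGGT" → prefix "ATTGTC" already present; 3 new (G, G, T)
  "TCC" → prefix "TC" already present; 1 new (C)
  "ATTGTCTCA" → prefix "ATTGTCT" already present; 2 new (C, A)
  "ATTGTCGCCC" → prefix "ATTGTCG" already present; 3 new (C, C, C)
  "ATTGTAGTGCG" → prefix "ATTGTAG" already present; 4 new (T, G, C, G)
  "TCCG" → prefix "TCC" already present; 1 new (G)
  "TCGCTTG" → prefix "TCG" already present; 4 new (C, T, T, G)
Total nodes = 9 + 6 + 3 + 8 + 4 + 7 + 7 + 5 + 0 + 5 + 1 + 6 + 6 + 3 + 3 + 1 + 2 + 3 + 4 + 1 + 4 = 88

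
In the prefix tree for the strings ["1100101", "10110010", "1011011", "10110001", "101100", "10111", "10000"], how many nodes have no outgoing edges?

A leaf is a node with no children — equivalently, the end of a word that is not a proper prefix of any other stored word.
Those words: "10000", "10110001", "10110010", "1011011", "10111", "1100101"
Leaf count: 6

6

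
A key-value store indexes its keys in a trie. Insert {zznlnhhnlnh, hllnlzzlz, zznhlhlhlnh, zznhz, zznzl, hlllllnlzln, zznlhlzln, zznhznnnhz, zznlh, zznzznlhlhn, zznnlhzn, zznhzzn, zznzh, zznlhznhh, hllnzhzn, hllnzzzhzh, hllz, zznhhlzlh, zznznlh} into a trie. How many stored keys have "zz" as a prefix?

Walk to "zz"; the words in its subtree are exactly those with that prefix.
Matches: "zznhhlzlh", "zznhlhlhlnh", "zznhz", "zznhznnnhz", "zznhzzn", "zznlh", "zznlhlzln", "zznlhznhh", "zznlnhhnlnh", "zznnlhzn", "zznzh", "zznzl", "zznznlh", "zznzznlhlhn"
Count: 14

14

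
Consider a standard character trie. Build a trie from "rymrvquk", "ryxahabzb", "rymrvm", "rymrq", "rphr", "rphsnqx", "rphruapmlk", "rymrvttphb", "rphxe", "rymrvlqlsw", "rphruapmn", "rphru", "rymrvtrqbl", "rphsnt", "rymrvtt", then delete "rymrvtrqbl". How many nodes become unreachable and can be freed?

4

Walk "rymrvtrqbl" from the leaf back toward the root, removing each node that no remaining word uses.
The suffix "rqbl" (4 nodes) is used only by "rymrvtrqbl"; the node for "rymrvt" still has the child "t", so pruning stops there.
Nodes removed: 4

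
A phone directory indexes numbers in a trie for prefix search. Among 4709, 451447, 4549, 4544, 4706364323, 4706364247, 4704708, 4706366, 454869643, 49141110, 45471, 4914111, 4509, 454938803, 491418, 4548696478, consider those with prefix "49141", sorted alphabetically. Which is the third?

491418

Filter for "49141…" and sort: "4914111", "49141110", "491418"
Position 3: 491418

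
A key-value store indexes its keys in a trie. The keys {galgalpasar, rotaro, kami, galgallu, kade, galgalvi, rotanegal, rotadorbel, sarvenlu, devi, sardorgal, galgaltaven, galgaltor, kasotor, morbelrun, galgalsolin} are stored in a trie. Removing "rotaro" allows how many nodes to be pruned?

After clearing the end-marker at "rotaro", prune upward until reaching a node still needed by another word.
The suffix "ro" (2 nodes) is used only by "rotaro"; the node for "rota" still has the child "n", so pruning stops there.
Nodes removed: 2

2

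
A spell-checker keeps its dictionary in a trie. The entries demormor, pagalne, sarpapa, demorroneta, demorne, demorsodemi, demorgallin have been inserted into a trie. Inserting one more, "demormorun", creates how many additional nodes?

Walking "demormorun" from the root, the first 8 characters ("demormor") follow existing edges; "u" is the first miss.
New nodes needed: |"demormorun"| − 8 = 10 − 8 = 2.

2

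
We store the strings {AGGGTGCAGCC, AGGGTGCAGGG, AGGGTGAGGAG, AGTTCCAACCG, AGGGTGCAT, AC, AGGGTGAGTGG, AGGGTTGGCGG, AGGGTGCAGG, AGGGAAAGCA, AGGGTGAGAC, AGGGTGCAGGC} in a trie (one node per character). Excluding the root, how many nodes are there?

47

Insert word by word; a character creates a node only if that edge doesn't already exist:
  "AGGGTGCAGCC" → 11 new (A, G, G, G, T, G, C, A, G, C, C)
  "AGGGTGCAGGG" → prefix "AGGGTGCAG" already present; 2 new (G, G)
  "AGGGTGAGGAG" → prefix "AGGGTG" already present; 5 new (A, G, G, A, G)
  "AGTTCCAACCG" → prefix "AG" already present; 9 new (T, T, C, C, A, A, C, C, G)
  "AGGGTGCAT" → prefix "AGGGTGCA" already present; 1 new (T)
  "AC" → prefix "A" already present; 1 new (C)
  "AGGGTGAGTGG" → prefix "AGGGTGAG" already present; 3 new (T, G, G)
  "AGGGTTGGCGG" → prefix "AGGGT" already present; 6 new (T, G, G, C, G, G)
  "AGGGTGCAGG" → prefix "AGGGTGCAGG" already present; 0 new (none)
  "AGGGAAAGCA" → prefix "AGGG" already present; 6 new (A, A, A, G, C, A)
  "AGGGTGAGAC" → prefix "AGGGTGAG" already present; 2 new (A, C)
  "AGGGTGCAGGC" → prefix "AGGGTGCAGG" already present; 1 new (C)
Total nodes = 11 + 2 + 5 + 9 + 1 + 1 + 3 + 6 + 0 + 6 + 2 + 1 = 47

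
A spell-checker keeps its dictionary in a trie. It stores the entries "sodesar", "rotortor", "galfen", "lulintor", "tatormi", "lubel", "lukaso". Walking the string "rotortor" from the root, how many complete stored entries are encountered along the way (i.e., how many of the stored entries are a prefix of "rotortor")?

1

Check each prefix of "rotortor" against the stored set — each match is an end-marker on the path.
Prefixes of the query that are stored words: "rotortor"
Count: 1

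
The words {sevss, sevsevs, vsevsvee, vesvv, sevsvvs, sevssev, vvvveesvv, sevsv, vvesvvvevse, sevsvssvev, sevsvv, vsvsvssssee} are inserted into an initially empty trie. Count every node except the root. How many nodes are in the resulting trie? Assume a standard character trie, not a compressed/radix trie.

56

Count nodes per top-level branch (shared prefixes stored once):
  's'-branch (sevsevs, sevss, sevssev, sevsv, sevsvssvev, sevsvv, sevsvvs): 18 nodes
  'v'-branch (vesvv, vsevsvee, vsvsvssssee, vvesvvvevse, vvvveesvv): 38 nodes
Sum: 56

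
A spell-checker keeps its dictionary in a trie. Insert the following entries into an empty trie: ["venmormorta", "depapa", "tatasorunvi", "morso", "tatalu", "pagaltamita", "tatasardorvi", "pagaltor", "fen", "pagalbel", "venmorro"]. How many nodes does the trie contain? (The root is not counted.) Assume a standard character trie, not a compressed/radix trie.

Insert word by word; a character creates a node only if that edge doesn't already exist:
  "venmormorta" → 11 new (v, e, n, m, o, r, m, o, r, t, a)
  "depapa" → 6 new (d, e, p, a, p, a)
  "tatasorunvi" → 11 new (t, a, t, a, s, o, r, u, n, v, i)
  "morso" → 5 new (m, o, r, s, o)
  "tatalu" → prefix "tata" already present; 2 new (l, u)
  "pagaltamita" → 11 new (p, a, g, a, l, t, a, m, i, t, a)
  "tatasardorvi" → prefix "tatas" already present; 7 new (a, r, d, o, r, v, i)
  "pagaltor" → prefix "pagalt" already present; 2 new (o, r)
  "fen" → 3 new (f, e, n)
  "pagalbel" → prefix "pagal" already present; 3 new (b, e, l)
  "venmorro" → prefix "venmor" already present; 2 new (r, o)
Total nodes = 11 + 6 + 11 + 5 + 2 + 11 + 7 + 2 + 3 + 3 + 2 = 63

63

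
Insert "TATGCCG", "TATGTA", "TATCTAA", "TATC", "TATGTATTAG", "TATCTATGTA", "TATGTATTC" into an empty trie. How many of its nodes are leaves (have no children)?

5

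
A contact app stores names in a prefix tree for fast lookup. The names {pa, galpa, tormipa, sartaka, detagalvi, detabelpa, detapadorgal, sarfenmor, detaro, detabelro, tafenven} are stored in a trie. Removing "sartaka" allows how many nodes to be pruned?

4

Walk "sartaka" from the leaf back toward the root, removing each node that no remaining word uses.
The suffix "taka" (4 nodes) is used only by "sartaka"; the node for "sar" still has the child "f", so pruning stops there.
Nodes removed: 4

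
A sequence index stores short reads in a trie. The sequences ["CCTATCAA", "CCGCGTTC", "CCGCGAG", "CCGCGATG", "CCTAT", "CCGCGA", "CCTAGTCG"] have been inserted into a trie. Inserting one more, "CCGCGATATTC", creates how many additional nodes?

4

Walking "CCGCGATATTC" from the root, the first 7 characters ("CCGCGAT") follow existing edges; "A" is the first miss.
New nodes needed: |"CCGCGATATTC"| − 7 = 11 − 7 = 4.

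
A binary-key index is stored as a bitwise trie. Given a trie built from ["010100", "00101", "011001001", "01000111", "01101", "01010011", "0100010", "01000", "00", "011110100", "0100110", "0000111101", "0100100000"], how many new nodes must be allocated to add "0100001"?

2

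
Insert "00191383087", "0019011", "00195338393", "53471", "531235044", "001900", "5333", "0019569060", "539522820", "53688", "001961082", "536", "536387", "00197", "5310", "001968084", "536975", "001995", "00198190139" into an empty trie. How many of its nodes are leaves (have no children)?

Leaves are exactly the stored words that no other stored word extends.
Those words: "001900", "0019011", "00191383087", "00195338393", "0019569060", "001961082", "001968084", "00197", "00198190139", "001995", "5310", "531235044", "5333", "53471", "536387", "53688", "536975", "539522820"
Leaf count: 18

18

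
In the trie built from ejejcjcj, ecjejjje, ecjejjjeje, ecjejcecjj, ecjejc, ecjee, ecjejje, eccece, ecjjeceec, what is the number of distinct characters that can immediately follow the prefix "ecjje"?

1

Follow the path "ecjje" to its node, then look at its outgoing edges.
Characters that immediately follow "ecjje" among the stored strings: {c}.
That node has 1 child edge.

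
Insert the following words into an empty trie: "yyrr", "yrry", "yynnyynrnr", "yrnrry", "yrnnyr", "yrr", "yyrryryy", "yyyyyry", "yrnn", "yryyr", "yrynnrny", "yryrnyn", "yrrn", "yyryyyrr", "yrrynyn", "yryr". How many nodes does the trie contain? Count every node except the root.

For each word, the new-node count is its length minus the longest prefix already in the trie:
  "yyrr" → 4 new (y, y, r, r)
  "yrry" → prefix "y" already present; 3 new (r, r, y)
  "yynnyynrnr" → prefix "yy" already present; 8 new (n, n, y, y, n, r, n, r)
  "yrnrry" → prefix "yr" already present; 4 new (n, r, r, y)
  "yrnnyr" → prefix "yrn" already present; 3 new (n, y, r)
  "yrr" → prefix "yrr" already present; 0 new (none)
  "yyrryryy" → prefix "yyrr" already present; 4 new (y, r, y, y)
  "yyyyyry" → prefix "yy" already present; 5 new (y, y, y, r, y)
  "yrnn" → prefix "yrnn" already present; 0 new (none)
  "yryyr" → prefix "yr" already present; 3 new (y, y, r)
  "yrynnrny" → prefix "yry" already present; 5 new (n, n, r, n, y)
  "yryrnyn" → prefix "yry" already present; 4 new (r, n, y, n)
  "yrrn" → prefix "yrr" already present; 1 new (n)
  "yyryyyrr" → prefix "yyr" already present; 5 new (y, y, y, r, r)
  "yrrynyn" → prefix "yrry" already present; 3 new (n, y, n)
  "yryr" → prefix "yryr" already present; 0 new (none)
Total nodes = 4 + 3 + 8 + 4 + 3 + 0 + 4 + 5 + 0 + 3 + 5 + 4 + 1 + 5 + 3 + 0 = 52

52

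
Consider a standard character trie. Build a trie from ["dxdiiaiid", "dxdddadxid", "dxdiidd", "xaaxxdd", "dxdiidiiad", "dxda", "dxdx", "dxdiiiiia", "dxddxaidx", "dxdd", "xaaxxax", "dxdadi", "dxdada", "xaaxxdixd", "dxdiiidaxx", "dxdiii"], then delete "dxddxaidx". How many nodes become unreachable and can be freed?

5

After clearing the end-marker at "dxddxaidx", prune upward until reaching a node still needed by another word.
The suffix "xaidx" (5 nodes) is used only by "dxddxaidx"; the node for "dxdd" still has the child "d", so pruning stops there.
Nodes removed: 5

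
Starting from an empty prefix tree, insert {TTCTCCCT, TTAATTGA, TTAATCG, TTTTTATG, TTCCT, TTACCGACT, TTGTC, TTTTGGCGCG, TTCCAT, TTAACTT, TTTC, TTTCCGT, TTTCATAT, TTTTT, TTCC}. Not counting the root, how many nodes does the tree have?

52

Trace insertions, counting only characters that open a new branch:
  "TTCTCCCT" → 8 new (T, T, C, T, C, C, C, T)
  "TTAATTGA" → prefix "TT" already present; 6 new (A, A, T, T, G, A)
  "TTAATCG" → prefix "TTAAT" already present; 2 new (C, G)
  "TTTTTATG" → prefix "TT" already present; 6 new (T, T, T, A, T, G)
  "TTCCT" → prefix "TTC" already present; 2 new (C, T)
  "TTACCGACT" → prefix "TTA" already present; 6 new (C, C, G, A, C, T)
  "TTGTC" → prefix "TT" already present; 3 new (G, T, C)
  "TTTTGGCGCG" → prefix "TTTT" already present; 6 new (G, G, C, G, C, G)
  "TTCCAT" → prefix "TTCC" already present; 2 new (A, T)
  "TTAACTT" → prefix "TTAA" already present; 3 new (C, T, T)
  "TTTC" → prefix "TTT" already present; 1 new (C)
  "TTTCCGT" → prefix "TTTC" already present; 3 new (C, G, T)
  "TTTCATAT" → prefix "TTTC" already present; 4 new (A, T, A, T)
  "TTTTT" → prefix "TTTTT" already present; 0 new (none)
  "TTCC" → prefix "TTCC" already present; 0 new (none)
Total nodes = 8 + 6 + 2 + 6 + 2 + 6 + 3 + 6 + 2 + 3 + 1 + 3 + 4 + 0 + 0 = 52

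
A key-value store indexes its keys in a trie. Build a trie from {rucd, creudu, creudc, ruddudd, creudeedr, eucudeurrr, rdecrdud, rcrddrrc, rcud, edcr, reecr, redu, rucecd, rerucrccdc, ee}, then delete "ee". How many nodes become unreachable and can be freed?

1

Walk "ee" from the leaf back toward the root, removing each node that no remaining word uses.
The suffix "e" (1 node) is used only by "ee"; the node for "e" still has the child "u", so pruning stops there.
Nodes removed: 1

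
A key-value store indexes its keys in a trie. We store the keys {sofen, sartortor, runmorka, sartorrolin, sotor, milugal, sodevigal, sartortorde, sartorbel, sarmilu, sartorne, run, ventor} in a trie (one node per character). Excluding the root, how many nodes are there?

60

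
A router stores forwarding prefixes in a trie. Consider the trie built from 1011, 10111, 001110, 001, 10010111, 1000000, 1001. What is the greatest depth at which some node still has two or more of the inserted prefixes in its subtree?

4

Look for the deepest trie node that still has at least two words in its subtree.
"1001" and "10010111" agree on "1001" (4 characters) before diverging; nothing deeper is shared.
Longest shared-prefix length: 4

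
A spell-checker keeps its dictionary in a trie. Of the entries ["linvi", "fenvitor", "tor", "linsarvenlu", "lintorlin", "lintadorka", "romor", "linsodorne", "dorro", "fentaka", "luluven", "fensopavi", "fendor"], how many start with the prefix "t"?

Filter for entries beginning with "t":
Words under "t": tor
Count: 1

1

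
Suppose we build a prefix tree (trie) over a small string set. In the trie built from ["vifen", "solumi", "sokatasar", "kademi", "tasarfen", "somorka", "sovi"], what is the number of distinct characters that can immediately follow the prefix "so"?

4

Walk "so" from the root, arriving at one node.
Characters that immediately follow "so" among the stored strings: {k, l, m, v}.
That node has 4 child edges.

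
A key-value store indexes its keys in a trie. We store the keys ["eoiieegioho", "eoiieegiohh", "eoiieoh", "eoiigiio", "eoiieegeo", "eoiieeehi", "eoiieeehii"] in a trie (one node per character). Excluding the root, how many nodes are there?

Trace insertions, counting only characters that open a new branch:
  "eoiieegioho" → 11 new (e, o, i, i, e, e, g, i, o, h, o)
  "eoiieegiohh" → prefix "eoiieegioh" already present; 1 new (h)
  "eoiieoh" → prefix "eoiie" already present; 2 new (o, h)
  "eoiigiio" → prefix "eoii" already present; 4 new (g, i, i, o)
  "eoiieegeo" → prefix "eoiieeg" already present; 2 new (e, o)
  "eoiieeehi" → prefix "eoiiee" already present; 3 new (e, h, i)
  "eoiieeehii" → prefix "eoiieeehi" already present; 1 new (i)
Total nodes = 11 + 1 + 2 + 4 + 2 + 3 + 1 = 24

24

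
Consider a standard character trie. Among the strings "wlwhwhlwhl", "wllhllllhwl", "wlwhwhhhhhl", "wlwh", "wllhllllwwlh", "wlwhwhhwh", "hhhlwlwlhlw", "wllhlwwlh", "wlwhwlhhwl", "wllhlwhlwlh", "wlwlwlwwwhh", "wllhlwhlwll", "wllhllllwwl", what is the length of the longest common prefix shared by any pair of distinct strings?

Look for the deepest trie node that still has at least two words in its subtree.
"wllhllllwwl" and "wllhllllwwlh" agree on "wllhllllwwl" (11 characters) before diverging; nothing deeper is shared.
Longest shared-prefix length: 11

11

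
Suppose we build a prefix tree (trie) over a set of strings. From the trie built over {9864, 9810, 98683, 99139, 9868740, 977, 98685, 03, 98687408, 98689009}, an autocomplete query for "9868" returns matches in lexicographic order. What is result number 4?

98687408

Words with prefix "9868", in lexicographic order: "98683", "98685", "9868740", "98687408", "98689009"
The 4th is 98687408.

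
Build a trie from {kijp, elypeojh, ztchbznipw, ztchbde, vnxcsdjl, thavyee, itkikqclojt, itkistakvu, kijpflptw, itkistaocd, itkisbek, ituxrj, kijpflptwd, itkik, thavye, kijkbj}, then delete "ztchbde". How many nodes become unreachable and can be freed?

A node on "ztchbde"'s path can go only if nothing else ends at it or branches off below it.
The suffix "de" (2 nodes) is used only by "ztchbde"; the node for "ztchb" still has the child "z", so pruning stops there.
Nodes removed: 2

2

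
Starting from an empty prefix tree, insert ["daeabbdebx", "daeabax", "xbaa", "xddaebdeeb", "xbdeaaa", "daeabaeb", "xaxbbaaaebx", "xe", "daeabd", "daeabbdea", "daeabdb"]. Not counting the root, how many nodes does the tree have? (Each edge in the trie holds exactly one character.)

For each word, the new-node count is its length minus the longest prefix already in the trie:
  "daeabbdebx" → 10 new (d, a, e, a, b, b, d, e, b, x)
  "daeabax" → prefix "daeab" already present; 2 new (a, x)
  "xbaa" → 4 new (x, b, a, a)
  "xddaebdeeb" → prefix "x" already present; 9 new (d, d, a, e, b, d, e, e, b)
  "xbdeaaa" → prefix "xb" already present; 5 new (d, e, a, a, a)
  "daeabaeb" → prefix "daeaba" already present; 2 new (e, b)
  "xaxbbaaaebx" → prefix "x" already present; 10 new (a, x, b, b, a, a, a, e, b, x)
  "xe" → prefix "x" already present; 1 new (e)
  "daeabd" → prefix "daeab" already present; 1 new (d)
  "daeabbdea" → prefix "daeabbde" already present; 1 new (a)
  "daeabdb" → prefix "daeabd" already present; 1 new (b)
Total nodes = 10 + 2 + 4 + 9 + 5 + 2 + 10 + 1 + 1 + 1 + 1 = 46

46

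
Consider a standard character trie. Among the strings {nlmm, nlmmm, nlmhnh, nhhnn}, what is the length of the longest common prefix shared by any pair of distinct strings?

The deepest shared node is where two words last agree before diverging.
"nlmm" and "nlmmm" agree on "nlmm" (4 characters) before diverging; nothing deeper is shared.
Longest shared-prefix length: 4

4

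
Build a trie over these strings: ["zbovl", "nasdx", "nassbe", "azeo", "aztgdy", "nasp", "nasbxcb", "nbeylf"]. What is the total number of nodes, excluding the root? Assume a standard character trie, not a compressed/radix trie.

Insert word by word; a character creates a node only if that edge doesn't already exist:
  "zbovl" → 5 new (z, b, o, v, l)
  "nasdx" → 5 new (n, a, s, d, x)
  "nassbe" → prefix "nas" already present; 3 new (s, b, e)
  "azeo" → 4 new (a, z, e, o)
  "aztgdy" → prefix "az" already present; 4 new (t, g, d, y)
  "nasp" → prefix "nas" already present; 1 new (p)
  "nasbxcb" → prefix "nas" already present; 4 new (b, x, c, b)
  "nbeylf" → prefix "n" already present; 5 new (b, e, y, l, f)
Total nodes = 5 + 5 + 3 + 4 + 4 + 1 + 4 + 5 = 31

31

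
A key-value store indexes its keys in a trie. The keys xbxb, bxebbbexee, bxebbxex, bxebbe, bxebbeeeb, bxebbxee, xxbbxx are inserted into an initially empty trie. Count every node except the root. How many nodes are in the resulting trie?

Count nodes per top-level branch (shared prefixes stored once):
  'b'-branch (bxebbbexee, bxebbe, bxebbeeeb, bxebbxee, bxebbxex): 18 nodes
  'x'-branch (xbxb, xxbbxx): 9 nodes
Sum: 27

27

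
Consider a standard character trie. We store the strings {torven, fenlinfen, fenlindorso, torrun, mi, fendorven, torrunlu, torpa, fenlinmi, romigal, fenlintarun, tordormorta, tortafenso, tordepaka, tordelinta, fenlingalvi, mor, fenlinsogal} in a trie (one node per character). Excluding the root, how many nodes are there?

For each word, the new-node count is its length minus the longest prefix already in the trie:
  "torven" → 6 new (t, o, r, v, e, n)
  "fenlinfen" → 9 new (f, e, n, l, i, n, f, e, n)
  "fenlindorso" → prefix "fenlin" already present; 5 new (d, o, r, s, o)
  "torrun" → prefix "tor" already present; 3 new (r, u, n)
  "mi" → 2 new (m, i)
  "fendorven" → prefix "fen" already present; 6 new (d, o, r, v, e, n)
  "torrunlu" → prefix "torrun" already present; 2 new (l, u)
  "torpa" → prefix "tor" already present; 2 new (p, a)
  "fenlinmi" → prefix "fenlin" already present; 2 new (m, i)
  "romigal" → 7 new (r, o, m, i, g, a, l)
  "fenlintarun" → prefix "fenlin" already present; 5 new (t, a, r, u, n)
  "tordormorta" → prefix "tor" already present; 8 new (d, o, r, m, o, r, t, a)
  "tortafenso" → prefix "tor" already present; 7 new (t, a, f, e, n, s, o)
  "tordepaka" → prefix "tord" already present; 5 new (e, p, a, k, a)
  "tordelinta" → prefix "torde" already present; 5 new (l, i, n, t, a)
  "fenlingalvi" → prefix "fenlin" already present; 5 new (g, a, l, v, i)
  "mor" → prefix "m" already present; 2 new (o, r)
  "fenlinsogal" → prefix "fenlin" already present; 5 new (s, o, g, a, l)
Total nodes = 6 + 9 + 5 + 3 + 2 + 6 + 2 + 2 + 2 + 7 + 5 + 8 + 7 + 5 + 5 + 5 + 2 + 5 = 86

86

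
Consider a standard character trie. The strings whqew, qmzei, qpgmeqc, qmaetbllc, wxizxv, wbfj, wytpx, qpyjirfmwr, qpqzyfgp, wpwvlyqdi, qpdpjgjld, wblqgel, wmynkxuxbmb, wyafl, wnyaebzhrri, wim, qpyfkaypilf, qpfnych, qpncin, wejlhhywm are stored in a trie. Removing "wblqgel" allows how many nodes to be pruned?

5

Walk "wblqgel" from the leaf back toward the root, removing each node that no remaining word uses.
The suffix "lqgel" (5 nodes) is used only by "wblqgel"; the node for "wb" still has the child "f", so pruning stops there.
Nodes removed: 5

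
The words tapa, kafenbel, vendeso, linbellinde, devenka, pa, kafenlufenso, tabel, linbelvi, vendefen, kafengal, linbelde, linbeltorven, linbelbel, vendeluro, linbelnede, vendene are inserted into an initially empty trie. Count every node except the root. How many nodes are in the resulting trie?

Insert word by word; a character creates a node only if that edge doesn't already exist:
  "tapa" → 4 new (t, a, p, a)
  "kafenbel" → 8 new (k, a, f, e, n, b, e, l)
  "vendeso" → 7 new (v, e, n, d, e, s, o)
  "linbellinde" → 11 new (l, i, n, b, e, l, l, i, n, d, e)
  "devenka" → 7 new (d, e, v, e, n, k, a)
  "pa" → 2 new (p, a)
  "kafenlufenso" → prefix "kafen" already present; 7 new (l, u, f, e, n, s, o)
  "tabel" → prefix "ta" already present; 3 new (b, e, l)
  "linbelvi" → prefix "linbel" already present; 2 new (v, i)
  "vendefen" → prefix "vende" already present; 3 new (f, e, n)
  "kafengal" → prefix "kafen" already present; 3 new (g, a, l)
  "linbelde" → prefix "linbel" already present; 2 new (d, e)
  "linbeltorven" → prefix "linbel" already present; 6 new (t, o, r, v, e, n)
  "linbelbel" → prefix "linbel" already present; 3 new (b, e, l)
  "vendeluro" → prefix "vende" already present; 4 new (l, u, r, o)
  "linbelnede" → prefix "linbel" already present; 4 new (n, e, d, e)
  "vendene" → prefix "vende" already present; 2 new (n, e)
Total nodes = 4 + 8 + 7 + 11 + 7 + 2 + 7 + 3 + 2 + 3 + 3 + 2 + 6 + 3 + 4 + 4 + 2 = 78

78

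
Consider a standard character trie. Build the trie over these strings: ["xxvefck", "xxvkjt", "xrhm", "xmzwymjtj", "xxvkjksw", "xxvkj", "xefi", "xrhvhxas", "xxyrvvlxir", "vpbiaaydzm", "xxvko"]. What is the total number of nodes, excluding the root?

51

Trace insertions, counting only characters that open a new branch:
  "xxvefck" → 7 new (x, x, v, e, f, c, k)
  "xxvkjt" → prefix "xxv" already present; 3 new (k, j, t)
  "xrhm" → prefix "x" already present; 3 new (r, h, m)
  "xmzwymjtj" → prefix "x" already present; 8 new (m, z, w, y, m, j, t, j)
  "xxvkjksw" → prefix "xxvkj" already present; 3 new (k, s, w)
  "xxvkj" → prefix "xxvkj" already present; 0 new (none)
  "xefi" → prefix "x" already present; 3 new (e, f, i)
  "xrhvhxas" → prefix "xrh" already present; 5 new (v, h, x, a, s)
  "xxyrvvlxir" → prefix "xx" already present; 8 new (y, r, v, v, l, x, i, r)
  "vpbiaaydzm" → 10 new (v, p, b, i, a, a, y, d, z, m)
  "xxvko" → prefix "xxvk" already present; 1 new (o)
Total nodes = 7 + 3 + 3 + 8 + 3 + 0 + 3 + 5 + 8 + 10 + 1 = 51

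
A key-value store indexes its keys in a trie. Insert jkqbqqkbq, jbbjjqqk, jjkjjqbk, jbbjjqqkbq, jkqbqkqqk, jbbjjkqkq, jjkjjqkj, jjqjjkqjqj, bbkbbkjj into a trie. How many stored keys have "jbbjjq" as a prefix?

Traverse to the node for "jbbjjq", then collect every word in that subtree.
Matches: "jbbjjqqk", "jbbjjqqkbq"
Count: 2

2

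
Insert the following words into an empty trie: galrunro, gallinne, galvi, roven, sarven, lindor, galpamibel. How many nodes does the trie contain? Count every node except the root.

39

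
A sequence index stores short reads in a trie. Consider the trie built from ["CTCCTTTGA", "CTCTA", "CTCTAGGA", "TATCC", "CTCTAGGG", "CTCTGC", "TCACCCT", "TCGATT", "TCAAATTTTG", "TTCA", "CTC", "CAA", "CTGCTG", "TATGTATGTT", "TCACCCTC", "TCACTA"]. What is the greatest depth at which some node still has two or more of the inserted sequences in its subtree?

The deepest shared node is where two words last agree before diverging.
e.g. "CTCTAGGA" and "CTCTAGGG" share the prefix "CTCTAGG" of length 7; no pair shares a longer one.
Longest shared-prefix length: 7

7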